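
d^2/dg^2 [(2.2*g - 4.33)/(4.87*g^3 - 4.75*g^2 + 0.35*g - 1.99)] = (313.06308*g^5 - 1537.679124*g^4 + 1694.3948*g^3 - 374.60634*g^2 - 333.361224*g + 83.8624)/(115.501303*g^9 - 337.965825*g^8 + 354.54087*g^7 - 297.340018*g^6 + 301.6824*g^5 - 156.79548*g^4 + 77.750186*g^3 - 57.16275*g^2 + 4.158105*g - 7.880599)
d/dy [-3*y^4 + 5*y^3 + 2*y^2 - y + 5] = -12*y^3 + 15*y^2 + 4*y - 1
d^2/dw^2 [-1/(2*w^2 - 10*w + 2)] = (w^2 - 5*w - (2*w - 5)^2 + 1)/(w^2 - 5*w + 1)^3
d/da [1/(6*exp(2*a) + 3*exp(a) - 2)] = (-12*exp(a) - 3)*exp(a)/(6*exp(2*a) + 3*exp(a) - 2)^2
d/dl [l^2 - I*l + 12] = 2*l - I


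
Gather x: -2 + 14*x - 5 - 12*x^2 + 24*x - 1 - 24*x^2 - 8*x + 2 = -36*x^2 + 30*x - 6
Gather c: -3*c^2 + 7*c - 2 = -3*c^2 + 7*c - 2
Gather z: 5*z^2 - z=5*z^2 - z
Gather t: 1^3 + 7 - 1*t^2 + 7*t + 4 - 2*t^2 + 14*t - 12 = -3*t^2 + 21*t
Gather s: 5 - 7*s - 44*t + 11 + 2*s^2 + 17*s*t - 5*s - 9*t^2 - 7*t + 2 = 2*s^2 + s*(17*t - 12) - 9*t^2 - 51*t + 18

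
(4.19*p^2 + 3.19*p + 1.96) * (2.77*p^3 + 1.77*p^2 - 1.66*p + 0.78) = 11.6063*p^5 + 16.2526*p^4 + 4.1201*p^3 + 1.442*p^2 - 0.7654*p + 1.5288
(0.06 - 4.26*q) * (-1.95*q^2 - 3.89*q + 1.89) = 8.307*q^3 + 16.4544*q^2 - 8.2848*q + 0.1134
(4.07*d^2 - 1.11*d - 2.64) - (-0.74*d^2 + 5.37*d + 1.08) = 4.81*d^2 - 6.48*d - 3.72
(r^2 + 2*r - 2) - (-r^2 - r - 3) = 2*r^2 + 3*r + 1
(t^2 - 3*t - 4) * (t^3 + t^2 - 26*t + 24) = t^5 - 2*t^4 - 33*t^3 + 98*t^2 + 32*t - 96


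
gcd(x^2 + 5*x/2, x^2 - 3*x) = x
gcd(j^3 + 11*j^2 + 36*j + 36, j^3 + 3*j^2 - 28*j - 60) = j^2 + 8*j + 12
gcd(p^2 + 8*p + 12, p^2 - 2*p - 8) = p + 2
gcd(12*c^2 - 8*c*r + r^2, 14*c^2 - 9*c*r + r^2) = -2*c + r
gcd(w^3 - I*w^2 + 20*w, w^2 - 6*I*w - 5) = w - 5*I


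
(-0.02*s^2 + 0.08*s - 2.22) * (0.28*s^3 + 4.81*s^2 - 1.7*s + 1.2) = -0.0056*s^5 - 0.0738*s^4 - 0.2028*s^3 - 10.8382*s^2 + 3.87*s - 2.664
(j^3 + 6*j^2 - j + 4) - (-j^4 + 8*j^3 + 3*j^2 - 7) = j^4 - 7*j^3 + 3*j^2 - j + 11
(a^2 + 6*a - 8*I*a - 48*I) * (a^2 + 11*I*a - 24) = a^4 + 6*a^3 + 3*I*a^3 + 64*a^2 + 18*I*a^2 + 384*a + 192*I*a + 1152*I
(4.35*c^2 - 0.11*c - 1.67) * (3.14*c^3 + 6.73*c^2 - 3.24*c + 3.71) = 13.659*c^5 + 28.9301*c^4 - 20.0781*c^3 + 5.2558*c^2 + 5.0027*c - 6.1957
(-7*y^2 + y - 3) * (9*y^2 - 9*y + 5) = -63*y^4 + 72*y^3 - 71*y^2 + 32*y - 15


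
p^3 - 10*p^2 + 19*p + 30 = (p - 6)*(p - 5)*(p + 1)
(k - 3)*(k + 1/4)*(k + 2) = k^3 - 3*k^2/4 - 25*k/4 - 3/2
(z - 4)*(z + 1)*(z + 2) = z^3 - z^2 - 10*z - 8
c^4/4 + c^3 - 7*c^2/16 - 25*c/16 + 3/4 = (c/4 + 1)*(c - 1)*(c - 1/2)*(c + 3/2)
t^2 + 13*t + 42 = (t + 6)*(t + 7)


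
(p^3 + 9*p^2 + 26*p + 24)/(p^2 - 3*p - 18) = (p^2 + 6*p + 8)/(p - 6)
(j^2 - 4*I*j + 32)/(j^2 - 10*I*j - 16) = (j + 4*I)/(j - 2*I)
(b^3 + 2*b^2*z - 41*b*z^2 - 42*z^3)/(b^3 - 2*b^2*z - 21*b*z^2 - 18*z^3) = (b + 7*z)/(b + 3*z)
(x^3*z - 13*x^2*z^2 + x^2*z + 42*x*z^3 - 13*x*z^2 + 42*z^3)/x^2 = x*z - 13*z^2 + z + 42*z^3/x - 13*z^2/x + 42*z^3/x^2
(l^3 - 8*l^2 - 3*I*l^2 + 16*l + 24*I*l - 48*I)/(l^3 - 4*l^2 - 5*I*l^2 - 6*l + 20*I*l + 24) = (l - 4)/(l - 2*I)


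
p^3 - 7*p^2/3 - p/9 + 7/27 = (p - 7/3)*(p - 1/3)*(p + 1/3)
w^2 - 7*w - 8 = (w - 8)*(w + 1)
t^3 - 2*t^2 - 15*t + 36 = (t - 3)^2*(t + 4)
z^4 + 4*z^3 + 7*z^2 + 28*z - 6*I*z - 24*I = (z + 4)*(z - 2*I)*(z - I)*(z + 3*I)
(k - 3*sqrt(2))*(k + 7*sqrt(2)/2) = k^2 + sqrt(2)*k/2 - 21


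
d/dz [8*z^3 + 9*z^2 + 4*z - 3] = 24*z^2 + 18*z + 4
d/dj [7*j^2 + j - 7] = 14*j + 1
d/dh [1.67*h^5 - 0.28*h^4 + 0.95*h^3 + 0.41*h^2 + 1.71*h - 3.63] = 8.35*h^4 - 1.12*h^3 + 2.85*h^2 + 0.82*h + 1.71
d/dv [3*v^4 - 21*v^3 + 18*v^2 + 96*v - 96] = 12*v^3 - 63*v^2 + 36*v + 96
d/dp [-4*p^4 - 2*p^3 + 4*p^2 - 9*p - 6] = -16*p^3 - 6*p^2 + 8*p - 9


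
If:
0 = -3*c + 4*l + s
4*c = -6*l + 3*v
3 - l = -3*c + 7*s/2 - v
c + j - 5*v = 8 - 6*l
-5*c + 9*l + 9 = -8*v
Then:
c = -72/287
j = 220/41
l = -87/287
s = 132/287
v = -270/287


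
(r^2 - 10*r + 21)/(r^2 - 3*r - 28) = (r - 3)/(r + 4)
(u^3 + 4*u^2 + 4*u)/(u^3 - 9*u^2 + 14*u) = (u^2 + 4*u + 4)/(u^2 - 9*u + 14)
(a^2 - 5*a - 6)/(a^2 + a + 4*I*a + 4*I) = (a - 6)/(a + 4*I)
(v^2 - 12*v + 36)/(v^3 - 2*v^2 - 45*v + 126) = (v - 6)/(v^2 + 4*v - 21)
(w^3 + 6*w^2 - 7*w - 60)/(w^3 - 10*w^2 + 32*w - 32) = (w^3 + 6*w^2 - 7*w - 60)/(w^3 - 10*w^2 + 32*w - 32)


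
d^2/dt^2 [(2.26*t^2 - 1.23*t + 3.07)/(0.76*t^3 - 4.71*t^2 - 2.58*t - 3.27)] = (2.610752*t^6 - 4.26268799999997*t^5 + 74.2846800000001*t^4 - 211.520814*t^3 + 126.984582*t^2 + 383.278086*t + 15.389802)/(0.438976*t^9 - 8.161488*t^8 + 46.109124*t^7 - 54.741159*t^6 - 86.29659*t^5 - 273.210057*t^4 - 231.212016*t^3 - 216.389961*t^2 - 82.763046*t - 34.965783)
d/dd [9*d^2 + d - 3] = 18*d + 1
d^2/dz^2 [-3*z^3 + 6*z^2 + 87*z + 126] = 12 - 18*z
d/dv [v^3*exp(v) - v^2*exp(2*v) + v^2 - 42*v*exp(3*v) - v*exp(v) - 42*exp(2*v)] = v^3*exp(v) - 2*v^2*exp(2*v) + 3*v^2*exp(v) - 126*v*exp(3*v) - 2*v*exp(2*v) - v*exp(v) + 2*v - 42*exp(3*v) - 84*exp(2*v) - exp(v)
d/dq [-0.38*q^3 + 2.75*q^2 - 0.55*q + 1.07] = -1.14*q^2 + 5.5*q - 0.55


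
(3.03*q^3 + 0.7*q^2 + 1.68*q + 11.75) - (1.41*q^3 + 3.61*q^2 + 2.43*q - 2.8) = 1.62*q^3 - 2.91*q^2 - 0.75*q + 14.55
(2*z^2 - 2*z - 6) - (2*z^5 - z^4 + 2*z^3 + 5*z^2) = -2*z^5 + z^4 - 2*z^3 - 3*z^2 - 2*z - 6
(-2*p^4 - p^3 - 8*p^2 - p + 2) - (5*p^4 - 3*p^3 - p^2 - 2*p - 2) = -7*p^4 + 2*p^3 - 7*p^2 + p + 4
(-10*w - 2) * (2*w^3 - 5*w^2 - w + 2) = -20*w^4 + 46*w^3 + 20*w^2 - 18*w - 4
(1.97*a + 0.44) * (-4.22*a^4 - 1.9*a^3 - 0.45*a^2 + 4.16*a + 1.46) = -8.3134*a^5 - 5.5998*a^4 - 1.7225*a^3 + 7.9972*a^2 + 4.7066*a + 0.6424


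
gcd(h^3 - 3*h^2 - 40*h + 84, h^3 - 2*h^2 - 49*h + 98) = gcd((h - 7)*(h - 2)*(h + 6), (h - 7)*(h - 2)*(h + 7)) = h^2 - 9*h + 14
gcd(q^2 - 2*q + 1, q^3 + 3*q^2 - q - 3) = q - 1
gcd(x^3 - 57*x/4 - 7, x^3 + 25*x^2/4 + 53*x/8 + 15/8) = x + 1/2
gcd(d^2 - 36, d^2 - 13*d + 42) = d - 6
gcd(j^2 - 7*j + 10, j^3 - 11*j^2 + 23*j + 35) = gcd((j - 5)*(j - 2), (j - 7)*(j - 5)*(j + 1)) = j - 5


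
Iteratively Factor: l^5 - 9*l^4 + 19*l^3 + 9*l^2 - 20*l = (l - 4)*(l^4 - 5*l^3 - l^2 + 5*l) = (l - 4)*(l - 1)*(l^3 - 4*l^2 - 5*l) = (l - 4)*(l - 1)*(l + 1)*(l^2 - 5*l) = l*(l - 4)*(l - 1)*(l + 1)*(l - 5)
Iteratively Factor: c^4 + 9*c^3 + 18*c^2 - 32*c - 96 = (c + 4)*(c^3 + 5*c^2 - 2*c - 24) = (c + 4)^2*(c^2 + c - 6) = (c + 3)*(c + 4)^2*(c - 2)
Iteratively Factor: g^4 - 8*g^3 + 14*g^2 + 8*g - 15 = (g - 3)*(g^3 - 5*g^2 - g + 5) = (g - 5)*(g - 3)*(g^2 - 1) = (g - 5)*(g - 3)*(g + 1)*(g - 1)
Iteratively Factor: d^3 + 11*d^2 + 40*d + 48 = (d + 4)*(d^2 + 7*d + 12) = (d + 4)^2*(d + 3)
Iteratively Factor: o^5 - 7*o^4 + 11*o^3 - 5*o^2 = (o)*(o^4 - 7*o^3 + 11*o^2 - 5*o) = o^2*(o^3 - 7*o^2 + 11*o - 5) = o^2*(o - 5)*(o^2 - 2*o + 1) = o^2*(o - 5)*(o - 1)*(o - 1)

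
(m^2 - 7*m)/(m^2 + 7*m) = (m - 7)/(m + 7)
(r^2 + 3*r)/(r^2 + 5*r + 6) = r/(r + 2)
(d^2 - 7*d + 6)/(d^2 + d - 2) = (d - 6)/(d + 2)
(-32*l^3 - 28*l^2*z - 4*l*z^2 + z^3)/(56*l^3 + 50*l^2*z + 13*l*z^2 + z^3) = (-16*l^2 - 6*l*z + z^2)/(28*l^2 + 11*l*z + z^2)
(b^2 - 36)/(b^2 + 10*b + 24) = (b - 6)/(b + 4)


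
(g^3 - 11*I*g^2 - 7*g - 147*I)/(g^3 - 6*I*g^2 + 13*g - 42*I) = (g - 7*I)/(g - 2*I)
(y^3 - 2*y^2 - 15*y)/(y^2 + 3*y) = y - 5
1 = 1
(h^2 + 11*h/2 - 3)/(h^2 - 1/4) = 2*(h + 6)/(2*h + 1)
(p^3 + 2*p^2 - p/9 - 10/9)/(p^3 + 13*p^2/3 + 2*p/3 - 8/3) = (p + 5/3)/(p + 4)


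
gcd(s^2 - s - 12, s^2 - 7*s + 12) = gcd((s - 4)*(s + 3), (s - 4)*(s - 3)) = s - 4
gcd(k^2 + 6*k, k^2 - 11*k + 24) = 1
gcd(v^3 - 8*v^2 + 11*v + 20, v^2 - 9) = 1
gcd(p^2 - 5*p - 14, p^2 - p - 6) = p + 2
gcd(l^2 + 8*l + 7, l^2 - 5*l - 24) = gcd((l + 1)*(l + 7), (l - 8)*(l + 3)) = 1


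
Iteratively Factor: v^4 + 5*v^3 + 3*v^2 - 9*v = (v)*(v^3 + 5*v^2 + 3*v - 9) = v*(v + 3)*(v^2 + 2*v - 3) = v*(v + 3)^2*(v - 1)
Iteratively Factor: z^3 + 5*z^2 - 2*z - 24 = (z - 2)*(z^2 + 7*z + 12) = (z - 2)*(z + 4)*(z + 3)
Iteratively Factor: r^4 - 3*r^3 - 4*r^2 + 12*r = (r - 2)*(r^3 - r^2 - 6*r) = r*(r - 2)*(r^2 - r - 6) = r*(r - 3)*(r - 2)*(r + 2)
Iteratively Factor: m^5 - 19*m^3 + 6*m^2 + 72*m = (m + 4)*(m^4 - 4*m^3 - 3*m^2 + 18*m) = (m - 3)*(m + 4)*(m^3 - m^2 - 6*m) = (m - 3)*(m + 2)*(m + 4)*(m^2 - 3*m) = (m - 3)^2*(m + 2)*(m + 4)*(m)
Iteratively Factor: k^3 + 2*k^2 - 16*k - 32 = (k + 4)*(k^2 - 2*k - 8) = (k + 2)*(k + 4)*(k - 4)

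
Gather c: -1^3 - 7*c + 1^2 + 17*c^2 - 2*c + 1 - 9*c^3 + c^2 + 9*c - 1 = -9*c^3 + 18*c^2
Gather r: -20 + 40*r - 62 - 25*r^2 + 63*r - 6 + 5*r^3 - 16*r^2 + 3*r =5*r^3 - 41*r^2 + 106*r - 88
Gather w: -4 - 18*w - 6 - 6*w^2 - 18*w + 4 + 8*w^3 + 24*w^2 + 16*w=8*w^3 + 18*w^2 - 20*w - 6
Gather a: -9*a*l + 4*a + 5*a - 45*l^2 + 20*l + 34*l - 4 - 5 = a*(9 - 9*l) - 45*l^2 + 54*l - 9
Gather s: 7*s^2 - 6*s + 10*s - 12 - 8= 7*s^2 + 4*s - 20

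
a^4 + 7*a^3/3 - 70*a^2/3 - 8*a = a*(a - 4)*(a + 1/3)*(a + 6)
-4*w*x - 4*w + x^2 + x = (-4*w + x)*(x + 1)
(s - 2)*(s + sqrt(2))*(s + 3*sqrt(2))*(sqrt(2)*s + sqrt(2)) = sqrt(2)*s^4 - sqrt(2)*s^3 + 8*s^3 - 8*s^2 + 4*sqrt(2)*s^2 - 16*s - 6*sqrt(2)*s - 12*sqrt(2)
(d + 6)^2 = d^2 + 12*d + 36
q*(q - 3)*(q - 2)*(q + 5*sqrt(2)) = q^4 - 5*q^3 + 5*sqrt(2)*q^3 - 25*sqrt(2)*q^2 + 6*q^2 + 30*sqrt(2)*q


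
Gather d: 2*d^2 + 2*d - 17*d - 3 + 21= 2*d^2 - 15*d + 18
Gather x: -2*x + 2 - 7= -2*x - 5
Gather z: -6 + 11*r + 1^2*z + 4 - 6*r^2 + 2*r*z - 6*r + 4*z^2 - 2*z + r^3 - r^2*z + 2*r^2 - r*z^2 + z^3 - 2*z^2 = r^3 - 4*r^2 + 5*r + z^3 + z^2*(2 - r) + z*(-r^2 + 2*r - 1) - 2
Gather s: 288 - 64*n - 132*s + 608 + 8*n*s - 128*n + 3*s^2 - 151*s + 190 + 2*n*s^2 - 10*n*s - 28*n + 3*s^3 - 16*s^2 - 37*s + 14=-220*n + 3*s^3 + s^2*(2*n - 13) + s*(-2*n - 320) + 1100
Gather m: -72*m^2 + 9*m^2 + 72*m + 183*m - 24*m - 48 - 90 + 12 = -63*m^2 + 231*m - 126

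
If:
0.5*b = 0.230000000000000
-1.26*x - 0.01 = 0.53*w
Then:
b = 0.46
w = -2.37735849056604*x - 0.0188679245283019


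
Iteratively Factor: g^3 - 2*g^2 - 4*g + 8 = (g - 2)*(g^2 - 4) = (g - 2)*(g + 2)*(g - 2)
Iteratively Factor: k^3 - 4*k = (k - 2)*(k^2 + 2*k) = k*(k - 2)*(k + 2)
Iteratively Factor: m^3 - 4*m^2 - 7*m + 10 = (m - 5)*(m^2 + m - 2) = (m - 5)*(m - 1)*(m + 2)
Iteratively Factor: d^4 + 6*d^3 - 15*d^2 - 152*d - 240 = (d + 4)*(d^3 + 2*d^2 - 23*d - 60) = (d + 4)^2*(d^2 - 2*d - 15) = (d + 3)*(d + 4)^2*(d - 5)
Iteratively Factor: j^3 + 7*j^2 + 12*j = (j + 3)*(j^2 + 4*j) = j*(j + 3)*(j + 4)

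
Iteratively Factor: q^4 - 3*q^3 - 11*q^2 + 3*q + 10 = (q - 5)*(q^3 + 2*q^2 - q - 2) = (q - 5)*(q + 1)*(q^2 + q - 2) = (q - 5)*(q - 1)*(q + 1)*(q + 2)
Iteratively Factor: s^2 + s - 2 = (s - 1)*(s + 2)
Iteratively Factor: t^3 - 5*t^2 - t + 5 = (t - 5)*(t^2 - 1) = (t - 5)*(t - 1)*(t + 1)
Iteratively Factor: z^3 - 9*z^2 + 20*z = (z - 5)*(z^2 - 4*z) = (z - 5)*(z - 4)*(z)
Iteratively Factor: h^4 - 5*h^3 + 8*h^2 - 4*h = (h)*(h^3 - 5*h^2 + 8*h - 4) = h*(h - 1)*(h^2 - 4*h + 4) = h*(h - 2)*(h - 1)*(h - 2)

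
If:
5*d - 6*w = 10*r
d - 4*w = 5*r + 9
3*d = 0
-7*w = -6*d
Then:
No Solution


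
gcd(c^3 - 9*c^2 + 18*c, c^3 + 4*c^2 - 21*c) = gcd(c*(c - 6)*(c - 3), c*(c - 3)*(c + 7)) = c^2 - 3*c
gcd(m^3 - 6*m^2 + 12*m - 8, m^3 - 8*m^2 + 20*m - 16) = m^2 - 4*m + 4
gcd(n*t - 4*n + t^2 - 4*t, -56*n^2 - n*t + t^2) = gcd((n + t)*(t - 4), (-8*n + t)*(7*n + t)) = 1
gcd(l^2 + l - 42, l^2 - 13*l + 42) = l - 6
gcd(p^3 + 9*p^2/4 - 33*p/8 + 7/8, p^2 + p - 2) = p - 1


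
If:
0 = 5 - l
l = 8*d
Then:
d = 5/8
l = 5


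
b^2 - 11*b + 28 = (b - 7)*(b - 4)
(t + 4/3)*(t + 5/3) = t^2 + 3*t + 20/9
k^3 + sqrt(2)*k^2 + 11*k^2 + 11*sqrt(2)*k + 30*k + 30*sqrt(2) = (k + 5)*(k + 6)*(k + sqrt(2))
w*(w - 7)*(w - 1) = w^3 - 8*w^2 + 7*w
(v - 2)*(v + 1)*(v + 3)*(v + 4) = v^4 + 6*v^3 + 3*v^2 - 26*v - 24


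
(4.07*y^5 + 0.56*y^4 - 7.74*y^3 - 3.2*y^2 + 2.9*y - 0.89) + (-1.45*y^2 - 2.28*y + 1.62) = 4.07*y^5 + 0.56*y^4 - 7.74*y^3 - 4.65*y^2 + 0.62*y + 0.73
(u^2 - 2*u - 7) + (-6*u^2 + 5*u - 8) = -5*u^2 + 3*u - 15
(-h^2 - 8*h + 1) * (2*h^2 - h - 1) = -2*h^4 - 15*h^3 + 11*h^2 + 7*h - 1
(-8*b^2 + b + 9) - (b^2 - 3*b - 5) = -9*b^2 + 4*b + 14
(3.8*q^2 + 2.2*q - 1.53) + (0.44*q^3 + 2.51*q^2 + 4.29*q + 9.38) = 0.44*q^3 + 6.31*q^2 + 6.49*q + 7.85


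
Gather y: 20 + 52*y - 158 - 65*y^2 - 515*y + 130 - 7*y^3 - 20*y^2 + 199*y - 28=-7*y^3 - 85*y^2 - 264*y - 36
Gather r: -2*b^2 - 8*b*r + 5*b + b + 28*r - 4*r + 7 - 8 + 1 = -2*b^2 + 6*b + r*(24 - 8*b)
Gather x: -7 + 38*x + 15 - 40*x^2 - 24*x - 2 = -40*x^2 + 14*x + 6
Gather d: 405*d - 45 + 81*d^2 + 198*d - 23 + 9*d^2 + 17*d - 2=90*d^2 + 620*d - 70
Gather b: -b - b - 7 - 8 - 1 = -2*b - 16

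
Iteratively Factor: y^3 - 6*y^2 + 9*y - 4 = (y - 1)*(y^2 - 5*y + 4) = (y - 1)^2*(y - 4)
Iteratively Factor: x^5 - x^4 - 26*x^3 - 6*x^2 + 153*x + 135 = (x - 3)*(x^4 + 2*x^3 - 20*x^2 - 66*x - 45) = (x - 5)*(x - 3)*(x^3 + 7*x^2 + 15*x + 9) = (x - 5)*(x - 3)*(x + 3)*(x^2 + 4*x + 3) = (x - 5)*(x - 3)*(x + 3)^2*(x + 1)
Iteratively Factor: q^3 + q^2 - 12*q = (q + 4)*(q^2 - 3*q) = (q - 3)*(q + 4)*(q)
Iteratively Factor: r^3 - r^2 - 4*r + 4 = (r - 1)*(r^2 - 4) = (r - 1)*(r + 2)*(r - 2)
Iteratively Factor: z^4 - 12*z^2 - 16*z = (z)*(z^3 - 12*z - 16) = z*(z + 2)*(z^2 - 2*z - 8) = z*(z + 2)^2*(z - 4)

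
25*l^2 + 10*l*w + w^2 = (5*l + w)^2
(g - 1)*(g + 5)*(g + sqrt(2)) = g^3 + sqrt(2)*g^2 + 4*g^2 - 5*g + 4*sqrt(2)*g - 5*sqrt(2)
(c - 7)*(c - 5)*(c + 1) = c^3 - 11*c^2 + 23*c + 35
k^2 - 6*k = k*(k - 6)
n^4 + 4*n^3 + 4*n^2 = n^2*(n + 2)^2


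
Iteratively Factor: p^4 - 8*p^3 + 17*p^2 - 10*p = (p - 1)*(p^3 - 7*p^2 + 10*p) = (p - 5)*(p - 1)*(p^2 - 2*p) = p*(p - 5)*(p - 1)*(p - 2)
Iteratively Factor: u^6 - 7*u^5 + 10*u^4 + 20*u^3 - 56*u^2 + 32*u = (u - 1)*(u^5 - 6*u^4 + 4*u^3 + 24*u^2 - 32*u) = (u - 1)*(u + 2)*(u^4 - 8*u^3 + 20*u^2 - 16*u) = u*(u - 1)*(u + 2)*(u^3 - 8*u^2 + 20*u - 16) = u*(u - 4)*(u - 1)*(u + 2)*(u^2 - 4*u + 4) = u*(u - 4)*(u - 2)*(u - 1)*(u + 2)*(u - 2)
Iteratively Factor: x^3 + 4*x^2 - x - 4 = (x + 4)*(x^2 - 1) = (x + 1)*(x + 4)*(x - 1)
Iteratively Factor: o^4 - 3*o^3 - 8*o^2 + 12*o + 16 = (o - 2)*(o^3 - o^2 - 10*o - 8) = (o - 4)*(o - 2)*(o^2 + 3*o + 2) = (o - 4)*(o - 2)*(o + 2)*(o + 1)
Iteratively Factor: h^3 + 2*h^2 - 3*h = (h)*(h^2 + 2*h - 3) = h*(h + 3)*(h - 1)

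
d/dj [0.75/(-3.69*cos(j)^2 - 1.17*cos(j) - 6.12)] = -(5.535*cos(j) + 0.8775)*sin(j)/(3.69*cos(j)^2 + 1.17*cos(j) + 6.12)^2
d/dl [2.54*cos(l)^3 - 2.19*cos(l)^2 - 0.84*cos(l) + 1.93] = (-7.62*cos(l)^2 + 4.38*cos(l) + 0.84)*sin(l)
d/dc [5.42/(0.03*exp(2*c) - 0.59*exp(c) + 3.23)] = (3.1978 - 0.3252*exp(c))*exp(c)/(0.03*exp(2*c) - 0.59*exp(c) + 3.23)^2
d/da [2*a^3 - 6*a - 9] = 6*a^2 - 6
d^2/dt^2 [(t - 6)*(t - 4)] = 2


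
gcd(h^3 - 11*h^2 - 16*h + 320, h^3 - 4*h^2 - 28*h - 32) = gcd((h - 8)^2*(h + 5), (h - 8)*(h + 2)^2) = h - 8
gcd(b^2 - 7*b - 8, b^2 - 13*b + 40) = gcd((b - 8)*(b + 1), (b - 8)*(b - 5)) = b - 8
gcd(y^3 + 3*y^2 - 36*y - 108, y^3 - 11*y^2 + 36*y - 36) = y - 6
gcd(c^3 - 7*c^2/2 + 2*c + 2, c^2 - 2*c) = c - 2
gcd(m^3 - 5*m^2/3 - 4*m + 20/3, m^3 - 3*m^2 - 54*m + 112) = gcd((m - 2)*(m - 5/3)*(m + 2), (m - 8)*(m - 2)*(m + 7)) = m - 2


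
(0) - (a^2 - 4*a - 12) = -a^2 + 4*a + 12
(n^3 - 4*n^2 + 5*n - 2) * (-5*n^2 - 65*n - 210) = -5*n^5 - 45*n^4 + 25*n^3 + 525*n^2 - 920*n + 420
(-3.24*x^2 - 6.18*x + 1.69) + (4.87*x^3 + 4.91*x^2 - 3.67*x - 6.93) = 4.87*x^3 + 1.67*x^2 - 9.85*x - 5.24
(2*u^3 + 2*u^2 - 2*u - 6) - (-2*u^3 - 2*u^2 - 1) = 4*u^3 + 4*u^2 - 2*u - 5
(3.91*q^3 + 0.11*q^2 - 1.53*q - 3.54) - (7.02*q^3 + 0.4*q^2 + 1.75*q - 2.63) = -3.11*q^3 - 0.29*q^2 - 3.28*q - 0.91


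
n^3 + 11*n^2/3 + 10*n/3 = n*(n + 5/3)*(n + 2)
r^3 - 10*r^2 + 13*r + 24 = (r - 8)*(r - 3)*(r + 1)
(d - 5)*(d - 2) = d^2 - 7*d + 10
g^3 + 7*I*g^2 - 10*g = g*(g + 2*I)*(g + 5*I)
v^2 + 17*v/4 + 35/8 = (v + 7/4)*(v + 5/2)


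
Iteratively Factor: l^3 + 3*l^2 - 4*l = (l - 1)*(l^2 + 4*l) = (l - 1)*(l + 4)*(l)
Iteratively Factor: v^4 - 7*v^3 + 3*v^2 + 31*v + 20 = (v - 4)*(v^3 - 3*v^2 - 9*v - 5) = (v - 4)*(v + 1)*(v^2 - 4*v - 5) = (v - 5)*(v - 4)*(v + 1)*(v + 1)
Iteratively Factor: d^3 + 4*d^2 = (d)*(d^2 + 4*d) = d*(d + 4)*(d)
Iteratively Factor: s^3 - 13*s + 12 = (s - 3)*(s^2 + 3*s - 4) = (s - 3)*(s - 1)*(s + 4)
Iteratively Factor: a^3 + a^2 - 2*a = (a + 2)*(a^2 - a) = a*(a + 2)*(a - 1)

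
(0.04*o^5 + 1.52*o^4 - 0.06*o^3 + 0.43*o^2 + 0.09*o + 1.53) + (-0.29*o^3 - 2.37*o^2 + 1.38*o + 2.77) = 0.04*o^5 + 1.52*o^4 - 0.35*o^3 - 1.94*o^2 + 1.47*o + 4.3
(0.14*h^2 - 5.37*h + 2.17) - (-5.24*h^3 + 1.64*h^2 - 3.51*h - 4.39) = 5.24*h^3 - 1.5*h^2 - 1.86*h + 6.56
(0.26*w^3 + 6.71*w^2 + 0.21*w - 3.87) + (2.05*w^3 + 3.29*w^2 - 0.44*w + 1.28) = 2.31*w^3 + 10.0*w^2 - 0.23*w - 2.59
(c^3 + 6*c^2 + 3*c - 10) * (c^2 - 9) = c^5 + 6*c^4 - 6*c^3 - 64*c^2 - 27*c + 90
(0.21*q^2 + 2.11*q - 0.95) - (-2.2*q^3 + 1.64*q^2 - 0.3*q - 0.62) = 2.2*q^3 - 1.43*q^2 + 2.41*q - 0.33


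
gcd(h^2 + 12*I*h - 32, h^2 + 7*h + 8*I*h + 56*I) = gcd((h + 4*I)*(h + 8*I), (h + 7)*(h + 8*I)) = h + 8*I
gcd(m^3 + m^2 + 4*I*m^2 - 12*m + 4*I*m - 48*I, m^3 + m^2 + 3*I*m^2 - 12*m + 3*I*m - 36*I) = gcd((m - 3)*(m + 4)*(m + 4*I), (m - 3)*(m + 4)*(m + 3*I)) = m^2 + m - 12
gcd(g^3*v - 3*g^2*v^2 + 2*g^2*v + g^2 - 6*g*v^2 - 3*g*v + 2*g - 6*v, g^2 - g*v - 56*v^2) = 1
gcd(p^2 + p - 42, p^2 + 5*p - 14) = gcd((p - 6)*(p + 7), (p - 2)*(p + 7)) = p + 7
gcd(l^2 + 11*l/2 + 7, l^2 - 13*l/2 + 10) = 1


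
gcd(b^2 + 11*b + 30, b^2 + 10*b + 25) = b + 5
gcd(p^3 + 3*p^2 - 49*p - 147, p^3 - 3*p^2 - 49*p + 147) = p^2 - 49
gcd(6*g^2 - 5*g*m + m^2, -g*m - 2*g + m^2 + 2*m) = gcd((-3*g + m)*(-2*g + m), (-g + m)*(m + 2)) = 1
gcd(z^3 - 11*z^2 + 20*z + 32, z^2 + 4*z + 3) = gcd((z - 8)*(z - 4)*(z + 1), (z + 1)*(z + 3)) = z + 1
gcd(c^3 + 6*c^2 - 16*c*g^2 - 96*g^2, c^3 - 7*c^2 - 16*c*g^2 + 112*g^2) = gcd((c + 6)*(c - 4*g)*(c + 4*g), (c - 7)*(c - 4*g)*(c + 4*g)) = c^2 - 16*g^2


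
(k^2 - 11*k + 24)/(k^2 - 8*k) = (k - 3)/k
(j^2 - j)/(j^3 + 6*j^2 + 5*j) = (j - 1)/(j^2 + 6*j + 5)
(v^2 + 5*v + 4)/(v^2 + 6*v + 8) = (v + 1)/(v + 2)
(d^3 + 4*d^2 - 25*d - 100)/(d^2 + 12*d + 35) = (d^2 - d - 20)/(d + 7)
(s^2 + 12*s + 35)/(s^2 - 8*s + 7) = (s^2 + 12*s + 35)/(s^2 - 8*s + 7)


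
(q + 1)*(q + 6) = q^2 + 7*q + 6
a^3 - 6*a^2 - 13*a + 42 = (a - 7)*(a - 2)*(a + 3)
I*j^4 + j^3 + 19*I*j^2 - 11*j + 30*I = (j - 5*I)*(j + 2*I)*(j + 3*I)*(I*j + 1)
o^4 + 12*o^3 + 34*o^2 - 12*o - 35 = (o - 1)*(o + 1)*(o + 5)*(o + 7)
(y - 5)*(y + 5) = y^2 - 25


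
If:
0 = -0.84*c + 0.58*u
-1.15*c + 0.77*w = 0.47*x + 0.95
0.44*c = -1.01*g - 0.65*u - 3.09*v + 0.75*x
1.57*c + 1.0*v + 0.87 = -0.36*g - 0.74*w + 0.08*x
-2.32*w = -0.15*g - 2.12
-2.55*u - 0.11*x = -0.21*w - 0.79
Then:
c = 0.29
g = -17.04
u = 0.43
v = 4.70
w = -0.19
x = -3.05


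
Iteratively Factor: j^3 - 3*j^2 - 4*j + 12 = (j - 2)*(j^2 - j - 6) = (j - 2)*(j + 2)*(j - 3)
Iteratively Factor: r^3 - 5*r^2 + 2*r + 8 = (r + 1)*(r^2 - 6*r + 8) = (r - 2)*(r + 1)*(r - 4)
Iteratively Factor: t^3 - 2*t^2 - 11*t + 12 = (t + 3)*(t^2 - 5*t + 4) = (t - 4)*(t + 3)*(t - 1)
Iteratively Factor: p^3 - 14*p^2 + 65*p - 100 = (p - 5)*(p^2 - 9*p + 20) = (p - 5)*(p - 4)*(p - 5)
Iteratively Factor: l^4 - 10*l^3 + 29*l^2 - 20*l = (l - 4)*(l^3 - 6*l^2 + 5*l) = (l - 4)*(l - 1)*(l^2 - 5*l) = l*(l - 4)*(l - 1)*(l - 5)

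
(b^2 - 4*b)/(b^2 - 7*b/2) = 2*(b - 4)/(2*b - 7)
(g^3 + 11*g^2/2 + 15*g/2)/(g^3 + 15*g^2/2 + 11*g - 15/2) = g*(2*g + 5)/(2*g^2 + 9*g - 5)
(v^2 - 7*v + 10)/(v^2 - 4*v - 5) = (v - 2)/(v + 1)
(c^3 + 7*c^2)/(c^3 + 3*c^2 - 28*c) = c/(c - 4)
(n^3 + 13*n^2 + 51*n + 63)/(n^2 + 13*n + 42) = (n^2 + 6*n + 9)/(n + 6)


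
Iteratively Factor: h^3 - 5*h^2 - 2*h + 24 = (h + 2)*(h^2 - 7*h + 12) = (h - 4)*(h + 2)*(h - 3)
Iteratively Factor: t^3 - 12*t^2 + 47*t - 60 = (t - 4)*(t^2 - 8*t + 15) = (t - 4)*(t - 3)*(t - 5)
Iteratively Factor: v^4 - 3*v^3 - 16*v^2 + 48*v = (v - 3)*(v^3 - 16*v) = (v - 4)*(v - 3)*(v^2 + 4*v) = (v - 4)*(v - 3)*(v + 4)*(v)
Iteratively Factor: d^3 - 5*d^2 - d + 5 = (d + 1)*(d^2 - 6*d + 5) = (d - 1)*(d + 1)*(d - 5)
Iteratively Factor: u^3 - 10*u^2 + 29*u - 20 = (u - 5)*(u^2 - 5*u + 4) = (u - 5)*(u - 4)*(u - 1)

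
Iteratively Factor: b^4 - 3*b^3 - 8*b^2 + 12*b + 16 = (b - 4)*(b^3 + b^2 - 4*b - 4) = (b - 4)*(b - 2)*(b^2 + 3*b + 2) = (b - 4)*(b - 2)*(b + 1)*(b + 2)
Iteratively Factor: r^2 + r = (r)*(r + 1)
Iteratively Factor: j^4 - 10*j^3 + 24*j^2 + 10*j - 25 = (j - 1)*(j^3 - 9*j^2 + 15*j + 25) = (j - 5)*(j - 1)*(j^2 - 4*j - 5) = (j - 5)^2*(j - 1)*(j + 1)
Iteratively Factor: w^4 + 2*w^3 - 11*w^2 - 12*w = (w)*(w^3 + 2*w^2 - 11*w - 12) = w*(w - 3)*(w^2 + 5*w + 4) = w*(w - 3)*(w + 4)*(w + 1)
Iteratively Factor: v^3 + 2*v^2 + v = (v + 1)*(v^2 + v) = (v + 1)^2*(v)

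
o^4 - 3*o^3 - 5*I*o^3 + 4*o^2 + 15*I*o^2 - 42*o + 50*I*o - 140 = (o - 5)*(o + 2)*(o - 7*I)*(o + 2*I)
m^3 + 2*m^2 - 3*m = m*(m - 1)*(m + 3)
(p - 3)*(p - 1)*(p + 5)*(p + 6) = p^4 + 7*p^3 - 11*p^2 - 87*p + 90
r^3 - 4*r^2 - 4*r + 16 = (r - 4)*(r - 2)*(r + 2)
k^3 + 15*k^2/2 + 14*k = k*(k + 7/2)*(k + 4)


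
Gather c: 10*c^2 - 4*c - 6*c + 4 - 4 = 10*c^2 - 10*c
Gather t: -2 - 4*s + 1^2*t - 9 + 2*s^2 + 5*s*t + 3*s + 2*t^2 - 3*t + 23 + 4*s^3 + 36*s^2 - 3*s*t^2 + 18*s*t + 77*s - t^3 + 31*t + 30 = 4*s^3 + 38*s^2 + 76*s - t^3 + t^2*(2 - 3*s) + t*(23*s + 29) + 42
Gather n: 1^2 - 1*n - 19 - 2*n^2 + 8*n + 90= -2*n^2 + 7*n + 72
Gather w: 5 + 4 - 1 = 8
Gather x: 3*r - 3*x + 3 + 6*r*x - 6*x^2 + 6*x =3*r - 6*x^2 + x*(6*r + 3) + 3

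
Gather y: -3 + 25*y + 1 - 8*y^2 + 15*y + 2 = -8*y^2 + 40*y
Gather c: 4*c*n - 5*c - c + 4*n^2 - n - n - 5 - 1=c*(4*n - 6) + 4*n^2 - 2*n - 6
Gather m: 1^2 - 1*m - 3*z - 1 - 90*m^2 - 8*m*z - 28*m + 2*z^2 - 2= -90*m^2 + m*(-8*z - 29) + 2*z^2 - 3*z - 2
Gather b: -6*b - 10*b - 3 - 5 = -16*b - 8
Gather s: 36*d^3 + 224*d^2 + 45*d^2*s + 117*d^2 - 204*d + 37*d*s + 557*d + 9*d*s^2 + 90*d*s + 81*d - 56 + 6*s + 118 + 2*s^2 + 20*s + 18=36*d^3 + 341*d^2 + 434*d + s^2*(9*d + 2) + s*(45*d^2 + 127*d + 26) + 80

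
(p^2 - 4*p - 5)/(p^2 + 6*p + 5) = (p - 5)/(p + 5)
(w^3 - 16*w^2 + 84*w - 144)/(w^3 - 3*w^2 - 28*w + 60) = (w^2 - 10*w + 24)/(w^2 + 3*w - 10)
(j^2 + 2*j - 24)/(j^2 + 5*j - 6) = (j - 4)/(j - 1)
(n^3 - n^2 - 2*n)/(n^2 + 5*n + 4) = n*(n - 2)/(n + 4)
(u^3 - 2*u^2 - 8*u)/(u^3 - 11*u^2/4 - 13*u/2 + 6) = 4*u/(4*u - 3)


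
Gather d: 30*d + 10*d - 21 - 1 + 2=40*d - 20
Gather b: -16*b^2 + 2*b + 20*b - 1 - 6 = -16*b^2 + 22*b - 7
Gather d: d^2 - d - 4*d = d^2 - 5*d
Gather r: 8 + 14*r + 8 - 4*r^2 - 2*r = -4*r^2 + 12*r + 16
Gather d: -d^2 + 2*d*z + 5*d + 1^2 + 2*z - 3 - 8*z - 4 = -d^2 + d*(2*z + 5) - 6*z - 6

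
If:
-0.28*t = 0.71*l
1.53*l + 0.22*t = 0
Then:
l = 0.00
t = 0.00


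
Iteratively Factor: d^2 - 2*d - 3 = (d + 1)*(d - 3)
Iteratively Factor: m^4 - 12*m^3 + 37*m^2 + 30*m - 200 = (m + 2)*(m^3 - 14*m^2 + 65*m - 100) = (m - 5)*(m + 2)*(m^2 - 9*m + 20) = (m - 5)*(m - 4)*(m + 2)*(m - 5)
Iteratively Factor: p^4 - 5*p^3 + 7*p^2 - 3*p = (p)*(p^3 - 5*p^2 + 7*p - 3) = p*(p - 1)*(p^2 - 4*p + 3) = p*(p - 3)*(p - 1)*(p - 1)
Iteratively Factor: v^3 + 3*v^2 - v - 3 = (v - 1)*(v^2 + 4*v + 3) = (v - 1)*(v + 3)*(v + 1)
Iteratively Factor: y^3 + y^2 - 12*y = (y + 4)*(y^2 - 3*y) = y*(y + 4)*(y - 3)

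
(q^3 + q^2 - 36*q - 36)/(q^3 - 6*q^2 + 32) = (q^3 + q^2 - 36*q - 36)/(q^3 - 6*q^2 + 32)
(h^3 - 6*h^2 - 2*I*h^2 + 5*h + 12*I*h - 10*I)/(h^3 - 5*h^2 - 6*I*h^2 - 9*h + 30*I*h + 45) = (h^2 - h*(1 + 2*I) + 2*I)/(h^2 - 6*I*h - 9)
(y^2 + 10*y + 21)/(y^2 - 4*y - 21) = (y + 7)/(y - 7)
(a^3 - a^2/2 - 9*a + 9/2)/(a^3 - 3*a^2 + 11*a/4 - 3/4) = 2*(a^2 - 9)/(2*a^2 - 5*a + 3)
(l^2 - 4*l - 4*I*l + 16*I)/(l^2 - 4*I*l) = (l - 4)/l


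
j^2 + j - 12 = (j - 3)*(j + 4)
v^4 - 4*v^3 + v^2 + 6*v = v*(v - 3)*(v - 2)*(v + 1)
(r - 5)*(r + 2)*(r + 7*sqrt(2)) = r^3 - 3*r^2 + 7*sqrt(2)*r^2 - 21*sqrt(2)*r - 10*r - 70*sqrt(2)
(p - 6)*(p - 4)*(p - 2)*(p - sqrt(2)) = p^4 - 12*p^3 - sqrt(2)*p^3 + 12*sqrt(2)*p^2 + 44*p^2 - 44*sqrt(2)*p - 48*p + 48*sqrt(2)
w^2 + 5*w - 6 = (w - 1)*(w + 6)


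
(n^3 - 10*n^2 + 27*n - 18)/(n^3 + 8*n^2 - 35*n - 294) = (n^2 - 4*n + 3)/(n^2 + 14*n + 49)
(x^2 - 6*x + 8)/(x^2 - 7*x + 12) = (x - 2)/(x - 3)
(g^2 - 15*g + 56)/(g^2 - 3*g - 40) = (g - 7)/(g + 5)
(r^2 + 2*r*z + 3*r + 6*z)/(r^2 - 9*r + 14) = (r^2 + 2*r*z + 3*r + 6*z)/(r^2 - 9*r + 14)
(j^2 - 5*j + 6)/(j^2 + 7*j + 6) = (j^2 - 5*j + 6)/(j^2 + 7*j + 6)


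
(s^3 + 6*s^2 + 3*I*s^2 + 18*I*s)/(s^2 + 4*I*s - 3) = s*(s + 6)/(s + I)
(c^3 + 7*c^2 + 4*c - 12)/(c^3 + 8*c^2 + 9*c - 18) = (c + 2)/(c + 3)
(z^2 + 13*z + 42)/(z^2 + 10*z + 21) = (z + 6)/(z + 3)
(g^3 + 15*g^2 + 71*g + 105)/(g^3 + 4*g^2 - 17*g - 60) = (g + 7)/(g - 4)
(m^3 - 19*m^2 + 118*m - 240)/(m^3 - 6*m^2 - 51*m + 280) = (m - 6)/(m + 7)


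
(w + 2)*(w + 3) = w^2 + 5*w + 6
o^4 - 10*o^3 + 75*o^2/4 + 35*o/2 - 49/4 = (o - 7)*(o - 7/2)*(o - 1/2)*(o + 1)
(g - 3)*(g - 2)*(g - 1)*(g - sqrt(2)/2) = g^4 - 6*g^3 - sqrt(2)*g^3/2 + 3*sqrt(2)*g^2 + 11*g^2 - 11*sqrt(2)*g/2 - 6*g + 3*sqrt(2)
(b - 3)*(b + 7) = b^2 + 4*b - 21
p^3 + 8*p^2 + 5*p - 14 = (p - 1)*(p + 2)*(p + 7)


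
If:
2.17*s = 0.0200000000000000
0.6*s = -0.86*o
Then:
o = -0.01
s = 0.01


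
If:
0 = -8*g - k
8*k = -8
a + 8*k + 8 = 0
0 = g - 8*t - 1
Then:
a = 0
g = 1/8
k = -1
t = -7/64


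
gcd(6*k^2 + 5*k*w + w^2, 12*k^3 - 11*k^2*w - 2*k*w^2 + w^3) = 3*k + w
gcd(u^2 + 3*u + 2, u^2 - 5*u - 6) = u + 1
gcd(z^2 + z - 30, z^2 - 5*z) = z - 5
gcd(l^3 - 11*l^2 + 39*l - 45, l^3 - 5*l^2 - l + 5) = l - 5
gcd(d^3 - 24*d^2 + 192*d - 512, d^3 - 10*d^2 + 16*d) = d - 8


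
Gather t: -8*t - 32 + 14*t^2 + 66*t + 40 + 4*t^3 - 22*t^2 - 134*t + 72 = 4*t^3 - 8*t^2 - 76*t + 80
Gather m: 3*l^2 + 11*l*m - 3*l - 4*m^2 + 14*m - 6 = 3*l^2 - 3*l - 4*m^2 + m*(11*l + 14) - 6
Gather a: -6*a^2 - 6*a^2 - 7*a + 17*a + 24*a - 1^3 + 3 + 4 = -12*a^2 + 34*a + 6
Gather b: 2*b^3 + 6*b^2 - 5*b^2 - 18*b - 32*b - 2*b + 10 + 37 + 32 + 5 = 2*b^3 + b^2 - 52*b + 84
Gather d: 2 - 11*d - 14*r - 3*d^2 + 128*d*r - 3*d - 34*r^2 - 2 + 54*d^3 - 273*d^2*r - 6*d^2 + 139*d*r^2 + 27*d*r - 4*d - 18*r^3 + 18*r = 54*d^3 + d^2*(-273*r - 9) + d*(139*r^2 + 155*r - 18) - 18*r^3 - 34*r^2 + 4*r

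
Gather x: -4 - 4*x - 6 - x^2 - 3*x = -x^2 - 7*x - 10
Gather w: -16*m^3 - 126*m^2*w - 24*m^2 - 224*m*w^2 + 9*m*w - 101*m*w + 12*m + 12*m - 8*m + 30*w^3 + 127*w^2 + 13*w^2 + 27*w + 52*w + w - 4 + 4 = -16*m^3 - 24*m^2 + 16*m + 30*w^3 + w^2*(140 - 224*m) + w*(-126*m^2 - 92*m + 80)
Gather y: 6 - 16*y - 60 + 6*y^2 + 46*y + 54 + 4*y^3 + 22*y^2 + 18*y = 4*y^3 + 28*y^2 + 48*y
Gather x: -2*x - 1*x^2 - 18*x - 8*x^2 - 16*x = -9*x^2 - 36*x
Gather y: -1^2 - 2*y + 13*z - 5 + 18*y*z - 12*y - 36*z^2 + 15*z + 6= y*(18*z - 14) - 36*z^2 + 28*z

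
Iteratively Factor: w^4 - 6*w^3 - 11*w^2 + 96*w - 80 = (w + 4)*(w^3 - 10*w^2 + 29*w - 20) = (w - 5)*(w + 4)*(w^2 - 5*w + 4) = (w - 5)*(w - 4)*(w + 4)*(w - 1)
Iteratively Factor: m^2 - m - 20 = (m - 5)*(m + 4)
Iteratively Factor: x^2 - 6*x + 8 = (x - 2)*(x - 4)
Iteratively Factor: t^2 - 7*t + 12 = (t - 3)*(t - 4)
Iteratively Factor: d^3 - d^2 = (d)*(d^2 - d) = d*(d - 1)*(d)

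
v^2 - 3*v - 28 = (v - 7)*(v + 4)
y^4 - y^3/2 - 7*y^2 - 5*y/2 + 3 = (y - 3)*(y - 1/2)*(y + 1)*(y + 2)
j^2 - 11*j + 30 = (j - 6)*(j - 5)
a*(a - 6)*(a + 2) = a^3 - 4*a^2 - 12*a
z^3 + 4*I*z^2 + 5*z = z*(z - I)*(z + 5*I)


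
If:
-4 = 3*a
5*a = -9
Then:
No Solution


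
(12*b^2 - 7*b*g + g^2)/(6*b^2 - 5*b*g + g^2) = (4*b - g)/(2*b - g)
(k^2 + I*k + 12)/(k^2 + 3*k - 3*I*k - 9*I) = (k + 4*I)/(k + 3)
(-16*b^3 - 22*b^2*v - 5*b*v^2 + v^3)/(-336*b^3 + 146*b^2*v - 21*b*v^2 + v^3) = (2*b^2 + 3*b*v + v^2)/(42*b^2 - 13*b*v + v^2)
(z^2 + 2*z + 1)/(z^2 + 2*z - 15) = (z^2 + 2*z + 1)/(z^2 + 2*z - 15)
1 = 1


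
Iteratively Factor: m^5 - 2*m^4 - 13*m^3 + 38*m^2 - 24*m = (m - 2)*(m^4 - 13*m^2 + 12*m) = m*(m - 2)*(m^3 - 13*m + 12) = m*(m - 2)*(m - 1)*(m^2 + m - 12) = m*(m - 2)*(m - 1)*(m + 4)*(m - 3)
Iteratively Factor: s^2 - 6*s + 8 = (s - 4)*(s - 2)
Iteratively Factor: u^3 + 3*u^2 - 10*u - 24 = (u + 4)*(u^2 - u - 6) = (u - 3)*(u + 4)*(u + 2)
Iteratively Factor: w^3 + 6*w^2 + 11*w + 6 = (w + 3)*(w^2 + 3*w + 2) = (w + 2)*(w + 3)*(w + 1)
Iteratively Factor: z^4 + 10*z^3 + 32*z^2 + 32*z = (z + 4)*(z^3 + 6*z^2 + 8*z) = z*(z + 4)*(z^2 + 6*z + 8) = z*(z + 4)^2*(z + 2)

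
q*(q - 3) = q^2 - 3*q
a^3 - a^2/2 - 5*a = a*(a - 5/2)*(a + 2)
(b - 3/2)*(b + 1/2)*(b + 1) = b^3 - 7*b/4 - 3/4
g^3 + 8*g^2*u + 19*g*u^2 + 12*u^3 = (g + u)*(g + 3*u)*(g + 4*u)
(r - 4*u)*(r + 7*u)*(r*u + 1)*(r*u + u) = r^4*u^2 + 3*r^3*u^3 + r^3*u^2 + r^3*u - 28*r^2*u^4 + 3*r^2*u^3 + 3*r^2*u^2 + r^2*u - 28*r*u^4 - 28*r*u^3 + 3*r*u^2 - 28*u^3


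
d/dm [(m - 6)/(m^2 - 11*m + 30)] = -1/(m^2 - 10*m + 25)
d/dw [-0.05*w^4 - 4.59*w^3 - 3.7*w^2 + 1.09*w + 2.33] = -0.2*w^3 - 13.77*w^2 - 7.4*w + 1.09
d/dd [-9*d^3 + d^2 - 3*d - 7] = -27*d^2 + 2*d - 3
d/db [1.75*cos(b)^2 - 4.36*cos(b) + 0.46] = (4.36 - 3.5*cos(b))*sin(b)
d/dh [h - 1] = 1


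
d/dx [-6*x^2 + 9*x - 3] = 9 - 12*x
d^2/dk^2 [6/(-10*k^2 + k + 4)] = 12*(-100*k^2 + 10*k + (20*k - 1)^2 + 40)/(-10*k^2 + k + 4)^3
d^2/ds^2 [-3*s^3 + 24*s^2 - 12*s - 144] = 48 - 18*s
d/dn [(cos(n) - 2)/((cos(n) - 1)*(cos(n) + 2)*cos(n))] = (-5*cos(n) - 5*cos(2*n) + cos(3*n) + 3)*sin(n)/(2*(cos(n) - 1)^2*(cos(n) + 2)^2*cos(n)^2)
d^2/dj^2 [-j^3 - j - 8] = -6*j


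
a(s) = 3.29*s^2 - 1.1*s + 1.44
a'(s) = 6.58*s - 1.1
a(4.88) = 74.42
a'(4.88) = 31.01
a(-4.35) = 68.48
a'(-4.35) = -29.72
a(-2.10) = 18.26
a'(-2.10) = -14.92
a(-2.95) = 33.32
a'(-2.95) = -20.51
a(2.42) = 18.05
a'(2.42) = 14.82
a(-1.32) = 8.62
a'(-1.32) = -9.79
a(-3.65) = 49.29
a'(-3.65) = -25.12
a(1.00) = 3.63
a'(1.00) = 5.48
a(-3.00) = 34.35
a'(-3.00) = -20.84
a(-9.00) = 277.83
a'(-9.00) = -60.32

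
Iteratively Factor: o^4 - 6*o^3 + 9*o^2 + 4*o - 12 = (o - 3)*(o^3 - 3*o^2 + 4) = (o - 3)*(o + 1)*(o^2 - 4*o + 4) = (o - 3)*(o - 2)*(o + 1)*(o - 2)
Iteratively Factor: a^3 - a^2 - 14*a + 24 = (a - 2)*(a^2 + a - 12) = (a - 2)*(a + 4)*(a - 3)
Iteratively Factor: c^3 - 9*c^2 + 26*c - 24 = (c - 2)*(c^2 - 7*c + 12) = (c - 4)*(c - 2)*(c - 3)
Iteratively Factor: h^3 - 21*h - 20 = (h - 5)*(h^2 + 5*h + 4) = (h - 5)*(h + 1)*(h + 4)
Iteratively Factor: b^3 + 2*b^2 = (b + 2)*(b^2) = b*(b + 2)*(b)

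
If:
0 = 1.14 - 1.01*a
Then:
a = 1.13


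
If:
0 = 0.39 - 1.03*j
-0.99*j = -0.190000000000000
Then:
No Solution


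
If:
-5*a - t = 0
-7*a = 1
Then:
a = -1/7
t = 5/7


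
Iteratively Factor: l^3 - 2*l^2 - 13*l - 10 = (l - 5)*(l^2 + 3*l + 2) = (l - 5)*(l + 1)*(l + 2)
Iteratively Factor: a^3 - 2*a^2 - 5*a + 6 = (a - 1)*(a^2 - a - 6) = (a - 3)*(a - 1)*(a + 2)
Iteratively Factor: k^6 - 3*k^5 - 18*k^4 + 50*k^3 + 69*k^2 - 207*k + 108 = (k - 1)*(k^5 - 2*k^4 - 20*k^3 + 30*k^2 + 99*k - 108) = (k - 1)^2*(k^4 - k^3 - 21*k^2 + 9*k + 108) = (k - 1)^2*(k + 3)*(k^3 - 4*k^2 - 9*k + 36) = (k - 1)^2*(k + 3)^2*(k^2 - 7*k + 12) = (k - 4)*(k - 1)^2*(k + 3)^2*(k - 3)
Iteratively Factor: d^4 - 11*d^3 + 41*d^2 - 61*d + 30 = (d - 2)*(d^3 - 9*d^2 + 23*d - 15) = (d - 2)*(d - 1)*(d^2 - 8*d + 15) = (d - 3)*(d - 2)*(d - 1)*(d - 5)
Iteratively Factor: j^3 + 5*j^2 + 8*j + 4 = (j + 2)*(j^2 + 3*j + 2) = (j + 2)^2*(j + 1)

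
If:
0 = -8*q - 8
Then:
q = -1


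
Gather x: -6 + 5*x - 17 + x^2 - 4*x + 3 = x^2 + x - 20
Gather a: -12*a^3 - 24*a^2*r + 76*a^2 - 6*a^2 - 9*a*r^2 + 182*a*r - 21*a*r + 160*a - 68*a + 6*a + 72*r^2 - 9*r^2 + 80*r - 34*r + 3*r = -12*a^3 + a^2*(70 - 24*r) + a*(-9*r^2 + 161*r + 98) + 63*r^2 + 49*r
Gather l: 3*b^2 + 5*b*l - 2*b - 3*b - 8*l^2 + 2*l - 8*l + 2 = 3*b^2 - 5*b - 8*l^2 + l*(5*b - 6) + 2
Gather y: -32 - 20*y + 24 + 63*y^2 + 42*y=63*y^2 + 22*y - 8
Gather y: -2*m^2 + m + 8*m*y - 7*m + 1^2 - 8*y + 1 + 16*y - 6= -2*m^2 - 6*m + y*(8*m + 8) - 4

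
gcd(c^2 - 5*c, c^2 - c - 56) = 1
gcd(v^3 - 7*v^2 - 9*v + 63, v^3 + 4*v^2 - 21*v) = v - 3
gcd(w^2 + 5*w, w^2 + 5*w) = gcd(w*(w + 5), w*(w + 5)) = w^2 + 5*w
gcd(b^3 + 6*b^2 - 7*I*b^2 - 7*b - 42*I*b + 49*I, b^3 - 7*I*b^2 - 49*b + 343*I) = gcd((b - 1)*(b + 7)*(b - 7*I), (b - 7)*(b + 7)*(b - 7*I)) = b^2 + b*(7 - 7*I) - 49*I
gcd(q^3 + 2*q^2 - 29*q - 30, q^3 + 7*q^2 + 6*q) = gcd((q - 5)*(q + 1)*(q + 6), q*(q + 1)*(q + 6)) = q^2 + 7*q + 6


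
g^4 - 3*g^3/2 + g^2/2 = g^2*(g - 1)*(g - 1/2)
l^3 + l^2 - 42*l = l*(l - 6)*(l + 7)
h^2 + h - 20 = (h - 4)*(h + 5)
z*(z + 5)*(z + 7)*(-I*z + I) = -I*z^4 - 11*I*z^3 - 23*I*z^2 + 35*I*z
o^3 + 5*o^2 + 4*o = o*(o + 1)*(o + 4)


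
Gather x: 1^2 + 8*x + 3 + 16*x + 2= 24*x + 6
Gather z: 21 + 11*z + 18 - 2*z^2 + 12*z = -2*z^2 + 23*z + 39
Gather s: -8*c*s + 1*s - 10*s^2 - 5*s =-10*s^2 + s*(-8*c - 4)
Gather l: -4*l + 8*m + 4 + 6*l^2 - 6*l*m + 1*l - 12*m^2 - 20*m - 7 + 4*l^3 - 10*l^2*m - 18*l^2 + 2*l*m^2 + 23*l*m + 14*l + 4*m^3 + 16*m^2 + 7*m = 4*l^3 + l^2*(-10*m - 12) + l*(2*m^2 + 17*m + 11) + 4*m^3 + 4*m^2 - 5*m - 3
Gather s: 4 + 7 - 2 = 9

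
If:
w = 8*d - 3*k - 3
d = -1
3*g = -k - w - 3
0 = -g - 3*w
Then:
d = -1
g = 6/25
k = -91/25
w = -2/25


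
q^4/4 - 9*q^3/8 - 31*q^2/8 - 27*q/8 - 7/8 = (q/4 + 1/4)*(q - 7)*(q + 1/2)*(q + 1)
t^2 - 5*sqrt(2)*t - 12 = (t - 6*sqrt(2))*(t + sqrt(2))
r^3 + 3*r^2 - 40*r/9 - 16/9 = (r - 4/3)*(r + 1/3)*(r + 4)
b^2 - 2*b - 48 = (b - 8)*(b + 6)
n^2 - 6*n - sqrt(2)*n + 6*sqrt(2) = (n - 6)*(n - sqrt(2))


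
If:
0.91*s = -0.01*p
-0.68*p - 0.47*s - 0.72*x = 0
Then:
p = -1.06692721055203*x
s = 0.0117244748412311*x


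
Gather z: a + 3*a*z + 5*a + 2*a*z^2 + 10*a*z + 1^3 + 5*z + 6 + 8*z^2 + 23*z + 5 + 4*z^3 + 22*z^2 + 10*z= 6*a + 4*z^3 + z^2*(2*a + 30) + z*(13*a + 38) + 12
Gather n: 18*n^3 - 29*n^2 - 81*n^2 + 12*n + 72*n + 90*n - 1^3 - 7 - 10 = 18*n^3 - 110*n^2 + 174*n - 18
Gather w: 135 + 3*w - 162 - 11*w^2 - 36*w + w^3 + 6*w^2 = w^3 - 5*w^2 - 33*w - 27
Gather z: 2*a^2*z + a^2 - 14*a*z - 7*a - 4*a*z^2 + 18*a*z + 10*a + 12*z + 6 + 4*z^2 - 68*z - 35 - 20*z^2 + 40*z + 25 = a^2 + 3*a + z^2*(-4*a - 16) + z*(2*a^2 + 4*a - 16) - 4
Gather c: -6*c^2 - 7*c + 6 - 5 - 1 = -6*c^2 - 7*c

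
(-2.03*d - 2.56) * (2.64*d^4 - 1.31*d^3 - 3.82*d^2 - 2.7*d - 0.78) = -5.3592*d^5 - 4.0991*d^4 + 11.1082*d^3 + 15.2602*d^2 + 8.4954*d + 1.9968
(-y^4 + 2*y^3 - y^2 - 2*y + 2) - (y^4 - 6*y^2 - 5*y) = -2*y^4 + 2*y^3 + 5*y^2 + 3*y + 2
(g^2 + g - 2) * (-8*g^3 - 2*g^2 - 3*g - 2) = -8*g^5 - 10*g^4 + 11*g^3 - g^2 + 4*g + 4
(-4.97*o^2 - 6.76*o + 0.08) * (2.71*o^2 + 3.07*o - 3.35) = -13.4687*o^4 - 33.5775*o^3 - 3.8869*o^2 + 22.8916*o - 0.268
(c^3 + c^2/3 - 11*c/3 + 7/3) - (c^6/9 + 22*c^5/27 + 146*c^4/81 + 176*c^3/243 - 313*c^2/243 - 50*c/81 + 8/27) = -c^6/9 - 22*c^5/27 - 146*c^4/81 + 67*c^3/243 + 394*c^2/243 - 247*c/81 + 55/27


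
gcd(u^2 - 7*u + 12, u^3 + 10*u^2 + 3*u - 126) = u - 3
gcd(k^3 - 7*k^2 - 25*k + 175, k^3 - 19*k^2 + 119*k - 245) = k^2 - 12*k + 35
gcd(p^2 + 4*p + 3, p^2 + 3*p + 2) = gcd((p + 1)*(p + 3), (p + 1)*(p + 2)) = p + 1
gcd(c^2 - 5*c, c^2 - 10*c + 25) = c - 5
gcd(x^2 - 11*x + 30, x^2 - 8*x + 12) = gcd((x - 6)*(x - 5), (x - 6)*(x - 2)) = x - 6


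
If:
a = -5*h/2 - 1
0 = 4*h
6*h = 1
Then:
No Solution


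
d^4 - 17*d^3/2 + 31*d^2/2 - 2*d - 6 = (d - 6)*(d - 2)*(d - 1)*(d + 1/2)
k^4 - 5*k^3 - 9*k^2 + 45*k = k*(k - 5)*(k - 3)*(k + 3)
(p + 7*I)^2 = p^2 + 14*I*p - 49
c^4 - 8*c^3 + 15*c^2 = c^2*(c - 5)*(c - 3)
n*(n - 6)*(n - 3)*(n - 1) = n^4 - 10*n^3 + 27*n^2 - 18*n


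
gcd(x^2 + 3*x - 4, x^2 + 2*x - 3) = x - 1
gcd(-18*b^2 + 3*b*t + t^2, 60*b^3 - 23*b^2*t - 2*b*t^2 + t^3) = -3*b + t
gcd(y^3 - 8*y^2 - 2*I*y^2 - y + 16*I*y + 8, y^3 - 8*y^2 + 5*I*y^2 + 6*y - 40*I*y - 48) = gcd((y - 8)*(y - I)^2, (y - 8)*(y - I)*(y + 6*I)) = y^2 + y*(-8 - I) + 8*I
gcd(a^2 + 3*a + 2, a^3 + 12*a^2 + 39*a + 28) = a + 1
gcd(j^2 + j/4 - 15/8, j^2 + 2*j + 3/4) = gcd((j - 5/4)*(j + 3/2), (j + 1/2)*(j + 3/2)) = j + 3/2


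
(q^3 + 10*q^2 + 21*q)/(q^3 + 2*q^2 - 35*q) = (q + 3)/(q - 5)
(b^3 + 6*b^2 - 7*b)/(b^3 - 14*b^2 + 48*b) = (b^2 + 6*b - 7)/(b^2 - 14*b + 48)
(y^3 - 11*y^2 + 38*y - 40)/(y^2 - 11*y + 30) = (y^2 - 6*y + 8)/(y - 6)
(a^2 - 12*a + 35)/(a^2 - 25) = (a - 7)/(a + 5)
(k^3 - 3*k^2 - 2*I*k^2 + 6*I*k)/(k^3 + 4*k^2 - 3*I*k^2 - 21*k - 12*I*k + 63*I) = k*(k - 2*I)/(k^2 + k*(7 - 3*I) - 21*I)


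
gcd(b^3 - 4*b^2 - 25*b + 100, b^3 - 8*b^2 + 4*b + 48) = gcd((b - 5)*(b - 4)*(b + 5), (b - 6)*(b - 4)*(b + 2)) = b - 4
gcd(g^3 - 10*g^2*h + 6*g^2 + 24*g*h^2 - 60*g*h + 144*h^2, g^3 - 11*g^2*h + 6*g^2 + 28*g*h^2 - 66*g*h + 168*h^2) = g^2 - 4*g*h + 6*g - 24*h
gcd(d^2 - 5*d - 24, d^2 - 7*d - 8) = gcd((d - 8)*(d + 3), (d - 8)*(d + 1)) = d - 8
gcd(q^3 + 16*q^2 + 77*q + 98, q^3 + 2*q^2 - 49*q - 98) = q^2 + 9*q + 14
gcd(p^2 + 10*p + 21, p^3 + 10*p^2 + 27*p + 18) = p + 3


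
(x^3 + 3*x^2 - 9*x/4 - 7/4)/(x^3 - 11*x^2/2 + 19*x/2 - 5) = (4*x^2 + 16*x + 7)/(2*(2*x^2 - 9*x + 10))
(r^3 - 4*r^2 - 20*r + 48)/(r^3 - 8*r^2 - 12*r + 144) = (r - 2)/(r - 6)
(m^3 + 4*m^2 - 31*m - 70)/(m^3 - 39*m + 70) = (m + 2)/(m - 2)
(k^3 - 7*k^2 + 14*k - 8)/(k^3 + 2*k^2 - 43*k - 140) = (k^3 - 7*k^2 + 14*k - 8)/(k^3 + 2*k^2 - 43*k - 140)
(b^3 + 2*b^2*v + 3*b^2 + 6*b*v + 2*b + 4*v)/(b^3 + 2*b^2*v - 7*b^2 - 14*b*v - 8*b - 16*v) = (b + 2)/(b - 8)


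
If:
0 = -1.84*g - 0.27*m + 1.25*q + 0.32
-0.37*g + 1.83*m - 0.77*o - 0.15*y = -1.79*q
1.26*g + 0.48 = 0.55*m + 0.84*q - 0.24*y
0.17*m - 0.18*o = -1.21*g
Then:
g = 0.118291169117818*y + 0.334245278244139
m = 0.331923614100474*y + 0.960983059368235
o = 1.10866293905356*y + 3.15446614871116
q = 0.24582010158713*y + 0.443581390398912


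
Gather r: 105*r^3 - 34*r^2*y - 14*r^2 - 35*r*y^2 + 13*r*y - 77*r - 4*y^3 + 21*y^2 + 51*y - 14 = 105*r^3 + r^2*(-34*y - 14) + r*(-35*y^2 + 13*y - 77) - 4*y^3 + 21*y^2 + 51*y - 14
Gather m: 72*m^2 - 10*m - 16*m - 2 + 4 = 72*m^2 - 26*m + 2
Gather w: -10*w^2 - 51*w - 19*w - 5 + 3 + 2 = -10*w^2 - 70*w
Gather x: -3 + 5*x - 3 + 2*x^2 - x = 2*x^2 + 4*x - 6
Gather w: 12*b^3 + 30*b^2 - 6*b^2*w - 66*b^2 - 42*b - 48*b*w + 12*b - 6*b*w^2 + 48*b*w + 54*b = 12*b^3 - 6*b^2*w - 36*b^2 - 6*b*w^2 + 24*b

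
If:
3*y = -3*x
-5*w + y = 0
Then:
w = y/5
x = -y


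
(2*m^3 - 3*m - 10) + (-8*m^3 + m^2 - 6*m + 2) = -6*m^3 + m^2 - 9*m - 8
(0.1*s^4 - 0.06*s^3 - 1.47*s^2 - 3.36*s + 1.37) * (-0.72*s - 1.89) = -0.072*s^5 - 0.1458*s^4 + 1.1718*s^3 + 5.1975*s^2 + 5.364*s - 2.5893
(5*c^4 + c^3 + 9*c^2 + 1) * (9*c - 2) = 45*c^5 - c^4 + 79*c^3 - 18*c^2 + 9*c - 2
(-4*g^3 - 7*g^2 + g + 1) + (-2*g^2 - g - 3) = -4*g^3 - 9*g^2 - 2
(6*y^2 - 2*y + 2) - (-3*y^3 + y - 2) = 3*y^3 + 6*y^2 - 3*y + 4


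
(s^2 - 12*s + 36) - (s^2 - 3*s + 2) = 34 - 9*s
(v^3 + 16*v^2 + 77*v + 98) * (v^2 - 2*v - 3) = v^5 + 14*v^4 + 42*v^3 - 104*v^2 - 427*v - 294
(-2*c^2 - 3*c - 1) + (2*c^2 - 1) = -3*c - 2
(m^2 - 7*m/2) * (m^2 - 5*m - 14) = m^4 - 17*m^3/2 + 7*m^2/2 + 49*m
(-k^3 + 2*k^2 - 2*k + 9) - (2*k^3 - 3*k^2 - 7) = -3*k^3 + 5*k^2 - 2*k + 16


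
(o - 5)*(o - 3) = o^2 - 8*o + 15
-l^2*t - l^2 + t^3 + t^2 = (-l + t)*(l + t)*(t + 1)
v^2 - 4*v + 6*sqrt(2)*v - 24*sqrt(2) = (v - 4)*(v + 6*sqrt(2))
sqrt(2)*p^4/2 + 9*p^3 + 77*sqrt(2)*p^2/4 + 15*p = p*(p + 5*sqrt(2)/2)*(p + 6*sqrt(2))*(sqrt(2)*p/2 + 1/2)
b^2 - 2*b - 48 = (b - 8)*(b + 6)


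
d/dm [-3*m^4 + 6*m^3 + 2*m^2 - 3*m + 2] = -12*m^3 + 18*m^2 + 4*m - 3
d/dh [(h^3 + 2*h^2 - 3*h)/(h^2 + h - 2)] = (h^2 + 4*h + 6)/(h^2 + 4*h + 4)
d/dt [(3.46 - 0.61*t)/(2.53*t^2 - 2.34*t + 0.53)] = (1.5433*t^2 - 17.5076*t + 7.7731)/(6.4009*t^4 - 11.8404*t^3 + 8.1574*t^2 - 2.4804*t + 0.2809)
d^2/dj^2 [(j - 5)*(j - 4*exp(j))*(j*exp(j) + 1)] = j^3*exp(j) - 16*j^2*exp(2*j) + j^2*exp(j) + 48*j*exp(2*j) - 18*j*exp(j) + 72*exp(2*j) + 2*exp(j) + 2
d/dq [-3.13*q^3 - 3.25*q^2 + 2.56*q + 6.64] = -9.39*q^2 - 6.5*q + 2.56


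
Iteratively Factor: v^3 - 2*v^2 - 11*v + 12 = (v - 1)*(v^2 - v - 12) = (v - 4)*(v - 1)*(v + 3)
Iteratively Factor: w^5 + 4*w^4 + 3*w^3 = (w)*(w^4 + 4*w^3 + 3*w^2) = w^2*(w^3 + 4*w^2 + 3*w) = w^2*(w + 3)*(w^2 + w) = w^3*(w + 3)*(w + 1)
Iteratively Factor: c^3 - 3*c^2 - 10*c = (c - 5)*(c^2 + 2*c) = c*(c - 5)*(c + 2)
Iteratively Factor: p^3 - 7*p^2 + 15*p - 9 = (p - 3)*(p^2 - 4*p + 3) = (p - 3)^2*(p - 1)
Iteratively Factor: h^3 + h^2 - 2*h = (h + 2)*(h^2 - h) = (h - 1)*(h + 2)*(h)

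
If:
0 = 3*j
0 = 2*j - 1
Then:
No Solution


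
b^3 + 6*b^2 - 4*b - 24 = (b - 2)*(b + 2)*(b + 6)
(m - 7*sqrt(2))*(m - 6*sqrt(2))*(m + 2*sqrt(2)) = m^3 - 11*sqrt(2)*m^2 + 32*m + 168*sqrt(2)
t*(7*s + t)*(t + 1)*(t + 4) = 7*s*t^3 + 35*s*t^2 + 28*s*t + t^4 + 5*t^3 + 4*t^2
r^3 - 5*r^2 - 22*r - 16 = (r - 8)*(r + 1)*(r + 2)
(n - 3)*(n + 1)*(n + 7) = n^3 + 5*n^2 - 17*n - 21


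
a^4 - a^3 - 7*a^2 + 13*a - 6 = (a - 2)*(a - 1)^2*(a + 3)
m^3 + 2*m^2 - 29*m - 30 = (m - 5)*(m + 1)*(m + 6)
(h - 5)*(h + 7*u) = h^2 + 7*h*u - 5*h - 35*u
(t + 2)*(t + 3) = t^2 + 5*t + 6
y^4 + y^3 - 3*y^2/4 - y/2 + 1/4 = (y - 1/2)^2*(y + 1)^2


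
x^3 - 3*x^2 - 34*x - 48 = (x - 8)*(x + 2)*(x + 3)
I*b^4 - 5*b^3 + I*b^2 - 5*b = b*(b + I)*(b + 5*I)*(I*b + 1)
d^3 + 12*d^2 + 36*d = d*(d + 6)^2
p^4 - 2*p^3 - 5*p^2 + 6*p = p*(p - 3)*(p - 1)*(p + 2)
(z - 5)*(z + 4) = z^2 - z - 20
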